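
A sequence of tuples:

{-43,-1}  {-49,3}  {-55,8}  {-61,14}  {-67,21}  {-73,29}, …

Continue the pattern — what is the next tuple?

First part goes -43, -49, -55, -61, -67, -73 → -79 (−6 each step).
Second part: differences are 4, 5, 6, … (increasing by 1 each time), so -1, 3, 8, 14, 21, 29 → 38.
So the next tuple is {-79,38}.

{-79,38}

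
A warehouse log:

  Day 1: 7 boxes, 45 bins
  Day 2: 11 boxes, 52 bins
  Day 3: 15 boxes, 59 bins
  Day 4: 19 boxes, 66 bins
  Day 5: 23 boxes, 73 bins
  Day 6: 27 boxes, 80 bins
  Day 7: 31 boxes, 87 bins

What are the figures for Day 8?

35 boxes, 94 bins

Boxes: 7, 11, 15, 19, 23, 27, 31 → 35 (+4 each step).
Bins: +7 each step, so 45, 52, 59, 66, 73, 80, 87 → 94.
Combining the parts gives 35 boxes, 94 bins.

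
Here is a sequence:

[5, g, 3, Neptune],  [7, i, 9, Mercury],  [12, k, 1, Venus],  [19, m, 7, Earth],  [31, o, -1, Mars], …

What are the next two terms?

[50, q, 5, Jupiter], [81, s, -3, Saturn]

First part goes 5, 7, 12, 19, 31 → 50 → 81 (each term is the sum of the two before it).
Letter goes g, i, k, m, o → q → s (letters move forward 2 places in the alphabet).
Third part — alternating steps +6, −8, +6, −8, …: 3, 9, 1, 7, -1 → 5 → -3.
Planet — runs through the planets Mercury→Neptune: Neptune, Mercury, Venus, Earth, Mars → Jupiter → Saturn.
So the next two terms are [50, q, 5, Jupiter] and [81, s, -3, Saturn].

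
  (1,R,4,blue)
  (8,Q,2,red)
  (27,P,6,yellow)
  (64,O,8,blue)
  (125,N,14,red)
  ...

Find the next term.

(216,M,22,yellow)

First entry goes 1, 8, 27, 64, 125 → 216 (perfect cubes: 1³, 2³, 3³, …).
Letter goes R, Q, P, O, N → M (letters move back 1 place in the alphabet).
Third entry: each term is the sum of the two before it; 4, 2, 6, 8, 14 → 22.
Colour — repeats blue → red → yellow: blue, red, yellow, blue, red → yellow.
Combining the parts gives (216,M,22,yellow).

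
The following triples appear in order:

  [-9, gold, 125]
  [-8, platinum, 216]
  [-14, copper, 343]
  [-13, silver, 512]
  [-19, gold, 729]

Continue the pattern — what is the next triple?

First component: alternating steps +1, −6, +1, −6, …; -9, -8, -14, -13, -19 → -18.
Metal: repeats gold → platinum → copper → silver; gold, platinum, copper, silver, gold → platinum.
Third component — perfect cubes: 5³, 6³, 7³, …: 125, 216, 343, 512, 729 → 1000.
Putting it together: [-18, platinum, 1000].

[-18, platinum, 1000]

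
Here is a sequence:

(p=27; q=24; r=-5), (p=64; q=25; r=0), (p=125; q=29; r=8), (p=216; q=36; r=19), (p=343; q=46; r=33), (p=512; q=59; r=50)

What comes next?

(p=729; q=75; r=70)

P goes 27, 64, 125, 216, 343, 512 → 729 (perfect cubes: 3³, 4³, 5³, …).
Q goes 24, 25, 29, 36, 46, 59 → 75 (differences are 1, 4, 7, … (increasing by 3 each time)).
R — differences are 5, 8, 11, … (increasing by 3 each time): -5, 0, 8, 19, 33, 50 → 70.
Putting it together: (p=729; q=75; r=70).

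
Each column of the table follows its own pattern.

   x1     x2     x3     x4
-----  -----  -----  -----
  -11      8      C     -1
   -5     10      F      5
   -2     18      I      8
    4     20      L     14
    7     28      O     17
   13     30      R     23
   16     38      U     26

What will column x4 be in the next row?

32

Column x1: -11, -5, -2, 4, 7, 13, 16 → 22 (alternating steps +6, +3, +6, +3, …).
For the column x4, always 10 more than the column x1: -1, 5, 8, 14, 17, 23, 26 → 32.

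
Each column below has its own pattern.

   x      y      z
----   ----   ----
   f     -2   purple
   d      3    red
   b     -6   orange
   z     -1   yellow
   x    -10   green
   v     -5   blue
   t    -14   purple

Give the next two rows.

r  -9  red; p  -18  orange

Column x goes f, d, b, z, x, v, t → r → p (letters move back 2 places in the alphabet, wrapping A→Z).
For the column y, alternating steps +5, −9, +5, −9, …: -2, 3, -6, -1, -10, -5, -14 → -9 → -18.
Column z — repeats purple → red → orange → yellow → green → blue: purple, red, orange, yellow, green, blue, purple → red → orange.
So the next two rows are r  -9  red and p  -18  orange.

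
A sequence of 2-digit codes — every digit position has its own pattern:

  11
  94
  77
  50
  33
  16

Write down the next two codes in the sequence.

99 then 72

First digit: −2 each step, mod 10; 1, 9, 7, 5, 3, 1 → 9 → 7.
Second digit: +3 each step, mod 10; 1, 4, 7, 0, 3, 6 → 9 → 2.
Putting the parts together: 99 and then 72.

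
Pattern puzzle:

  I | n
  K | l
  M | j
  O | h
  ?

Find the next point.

Q | f

First letter goes I, K, M, O → Q (letters move forward 2 places in the alphabet).
Second letter — letters move back 2 places in the alphabet: n, l, j, h → f.
Putting it together: Q | f.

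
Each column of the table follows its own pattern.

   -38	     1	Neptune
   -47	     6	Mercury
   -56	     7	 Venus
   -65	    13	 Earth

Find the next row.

First component goes -38, -47, -56, -65 → -74 (−9 each step).
Second component goes 1, 6, 7, 13 → 20 (each term is the sum of the two before it).
Planet — runs through the planets Mercury→Neptune: Neptune, Mercury, Venus, Earth → Mars.
Putting it together: -74  20  Mars.

-74  20  Mars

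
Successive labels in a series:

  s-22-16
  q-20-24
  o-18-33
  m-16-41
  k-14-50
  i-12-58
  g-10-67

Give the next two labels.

Letter — letters move back 2 places in the alphabet: s, q, o, m, k, i, g → e → c.
Second component: −2 each step, so 22, 20, 18, 16, 14, 12, 10 → 8 → 6.
For the third component, alternating steps +8, +9, +8, +9, …: 16, 24, 33, 41, 50, 58, 67 → 75 → 84.
So the next two labels are e-8-75 and c-6-84.

e-8-75, c-6-84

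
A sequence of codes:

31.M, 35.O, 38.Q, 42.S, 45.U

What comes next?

49.W

First component goes 31, 35, 38, 42, 45 → 49 (alternating steps +4, +3, +4, +3, …).
Letter: letters move forward 2 places in the alphabet; M, O, Q, S, U → W.
Combining the parts gives 49.W.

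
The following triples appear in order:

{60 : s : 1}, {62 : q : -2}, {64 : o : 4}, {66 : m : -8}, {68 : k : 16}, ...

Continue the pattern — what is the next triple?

First slot — +2 each step: 60, 62, 64, 66, 68 → 70.
Letter goes s, q, o, m, k → i (letters move back 2 places in the alphabet).
Third slot — ×(-2) each step: 1, -2, 4, -8, 16 → -32.
Combining the parts gives {70 : i : -32}.

{70 : i : -32}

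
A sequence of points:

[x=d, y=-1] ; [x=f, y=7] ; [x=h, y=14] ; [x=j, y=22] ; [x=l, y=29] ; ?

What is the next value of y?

37

Y — alternating steps +8, +7, +8, +7, …: -1, 7, 14, 22, 29 → 37.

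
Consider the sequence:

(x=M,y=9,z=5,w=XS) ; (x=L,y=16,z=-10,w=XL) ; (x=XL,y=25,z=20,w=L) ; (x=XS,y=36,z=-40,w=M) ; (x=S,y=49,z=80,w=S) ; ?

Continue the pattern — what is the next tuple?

For the x, runs through clothing sizes XS→XL: M, L, XL, XS, S → M.
Y — perfect squares: 3², 4², 5², …: 9, 16, 25, 36, 49 → 64.
Z — ×(-2) each step: 5, -10, 20, -40, 80 → -160.
For the w, runs backward through clothing sizes XS→XL: XS, XL, L, M, S → XS.
So the next tuple is (x=M,y=64,z=-160,w=XS).

(x=M,y=64,z=-160,w=XS)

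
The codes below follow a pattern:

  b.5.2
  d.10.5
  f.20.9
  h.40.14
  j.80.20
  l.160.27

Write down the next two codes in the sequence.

Letter: letters move forward 2 places in the alphabet; b, d, f, h, j, l → n → p.
Second component — ×2 each step: 5, 10, 20, 40, 80, 160 → 320 → 640.
For the third component, differences are 3, 4, 5, … (increasing by 1 each time): 2, 5, 9, 14, 20, 27 → 35 → 44.
So the next two codes are n.320.35 and p.640.44.

n.320.35 then p.640.44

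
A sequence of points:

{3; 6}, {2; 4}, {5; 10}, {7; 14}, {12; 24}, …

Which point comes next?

First part: each term is the sum of the two before it, so 3, 2, 5, 7, 12 → 19.
Second part goes 6, 4, 10, 14, 24 → 38 (always 2 × the first part).
So the next point is {19; 38}.

{19; 38}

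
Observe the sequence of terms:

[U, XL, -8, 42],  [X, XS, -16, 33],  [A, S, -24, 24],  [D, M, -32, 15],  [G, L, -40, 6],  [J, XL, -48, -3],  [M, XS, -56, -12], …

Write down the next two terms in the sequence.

Letter: letters move forward 3 places in the alphabet, wrapping Z→A; U, X, A, D, G, J, M → P → S.
Size: XL, XS, S, M, L, XL, XS → S → M (repeats XL → XS → S → M → L).
Third value: −8 each step; -8, -16, -24, -32, -40, -48, -56 → -64 → -72.
For the fourth value, −9 each step: 42, 33, 24, 15, 6, -3, -12 → -21 → -30.
So the next two terms are [P, S, -64, -21] and [S, M, -72, -30].

[P, S, -64, -21], [S, M, -72, -30]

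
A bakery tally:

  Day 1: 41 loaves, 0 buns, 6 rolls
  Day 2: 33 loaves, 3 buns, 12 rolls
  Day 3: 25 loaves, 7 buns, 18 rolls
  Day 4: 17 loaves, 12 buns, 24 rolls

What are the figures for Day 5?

9 loaves, 18 buns, 30 rolls

Loaves goes 41, 33, 25, 17 → 9 (−8 each step).
Buns goes 0, 3, 7, 12 → 18 (differences are 3, 4, 5, … (increasing by 1 each time)).
Rolls: +6 each step, so 6, 12, 18, 24 → 30.
So the next row is 9 loaves, 18 buns, 30 rolls.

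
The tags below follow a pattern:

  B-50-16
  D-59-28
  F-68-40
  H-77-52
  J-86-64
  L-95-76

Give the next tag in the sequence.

Letter goes B, D, F, H, J, L → N (letters move forward 2 places in the alphabet).
Second component — +9 each step: 50, 59, 68, 77, 86, 95 → 104.
Third component — +12 each step: 16, 28, 40, 52, 64, 76 → 88.
Putting it together: N-104-88.

N-104-88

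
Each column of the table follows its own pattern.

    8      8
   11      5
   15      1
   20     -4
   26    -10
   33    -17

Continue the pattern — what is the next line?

First component: 8, 11, 15, 20, 26, 33 → 41 (differences are 3, 4, 5, … (increasing by 1 each time)).
Second component goes 8, 5, 1, -4, -10, -17 → -25 (together with the first component always sums to 16).
Putting it together: 41  -25.

41  -25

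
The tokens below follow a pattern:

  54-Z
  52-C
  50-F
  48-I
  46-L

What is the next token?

44-O

First component: −2 each step; 54, 52, 50, 48, 46 → 44.
Letter — letters move forward 3 places in the alphabet, wrapping Z→A: Z, C, F, I, L → O.
Putting it together: 44-O.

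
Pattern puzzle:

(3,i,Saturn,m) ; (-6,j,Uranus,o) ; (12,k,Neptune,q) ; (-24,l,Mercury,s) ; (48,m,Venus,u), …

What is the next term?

(-96,n,Earth,w)

First part goes 3, -6, 12, -24, 48 → -96 (×(-2) each step).
First letter: letters move forward 1 place in the alphabet, so i, j, k, l, m → n.
For the planet, runs through the planets Mercury→Neptune: Saturn, Uranus, Neptune, Mercury, Venus → Earth.
Second letter goes m, o, q, s, u → w (letters move forward 2 places in the alphabet).
Combining the parts gives (-96,n,Earth,w).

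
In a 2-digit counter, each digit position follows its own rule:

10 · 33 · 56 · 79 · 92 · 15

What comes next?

38

First digit goes 1, 3, 5, 7, 9, 1 → 3 (+2 each step, mod 10).
For the second digit, +3 each step, mod 10: 0, 3, 6, 9, 2, 5 → 8.
Combining the parts gives 38.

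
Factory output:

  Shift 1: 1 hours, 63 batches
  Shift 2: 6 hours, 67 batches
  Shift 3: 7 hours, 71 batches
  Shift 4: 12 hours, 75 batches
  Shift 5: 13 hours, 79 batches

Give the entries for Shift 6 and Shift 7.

18 hours, 83 batches; 19 hours, 87 batches

For the hours, alternating steps +5, +1, +5, +1, …: 1, 6, 7, 12, 13 → 18 → 19.
Batches — +4 each step: 63, 67, 71, 75, 79 → 83 → 87.
So the next two rows are 18 hours, 83 batches and 19 hours, 87 batches.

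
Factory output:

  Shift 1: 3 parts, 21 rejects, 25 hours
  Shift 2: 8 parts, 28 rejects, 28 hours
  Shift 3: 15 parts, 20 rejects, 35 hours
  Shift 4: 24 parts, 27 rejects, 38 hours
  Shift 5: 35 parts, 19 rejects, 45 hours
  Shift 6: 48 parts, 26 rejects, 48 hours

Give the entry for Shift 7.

63 parts, 18 rejects, 55 hours

For the parts, differences are 5, 7, 9, … (increasing by 2 each time): 3, 8, 15, 24, 35, 48 → 63.
Rejects — alternating steps +7, −8, +7, −8, …: 21, 28, 20, 27, 19, 26 → 18.
For the hours, alternating steps +3, +7, +3, +7, …: 25, 28, 35, 38, 45, 48 → 55.
Combining the parts gives 63 parts, 18 rejects, 55 hours.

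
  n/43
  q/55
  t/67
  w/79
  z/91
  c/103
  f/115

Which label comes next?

Letter: letters move forward 3 places in the alphabet, wrapping Z→A, so n, q, t, w, z, c, f → i.
For the second component, +12 each step: 43, 55, 67, 79, 91, 103, 115 → 127.
Combining the parts gives i/127.

i/127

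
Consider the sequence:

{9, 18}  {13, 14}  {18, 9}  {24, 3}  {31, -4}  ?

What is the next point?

{39, -12}

First slot: differences are 4, 5, 6, … (increasing by 1 each time), so 9, 13, 18, 24, 31 → 39.
For the second slot, together with the first slot always sums to 27: 18, 14, 9, 3, -4 → -12.
Combining the parts gives {39, -12}.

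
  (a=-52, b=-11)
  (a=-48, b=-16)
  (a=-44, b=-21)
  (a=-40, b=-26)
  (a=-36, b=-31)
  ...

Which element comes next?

(a=-32, b=-36)

A: -52, -48, -44, -40, -36 → -32 (+4 each step).
For the b, −5 each step: -11, -16, -21, -26, -31 → -36.
So the next element is (a=-32, b=-36).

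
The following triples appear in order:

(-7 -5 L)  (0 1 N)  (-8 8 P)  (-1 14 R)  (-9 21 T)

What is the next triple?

(-2 27 V)

First coordinate: -7, 0, -8, -1, -9 → -2 (alternating steps +7, −8, +7, −8, …).
Second coordinate — alternating steps +6, +7, +6, +7, …: -5, 1, 8, 14, 21 → 27.
Letter: letters move forward 2 places in the alphabet, so L, N, P, R, T → V.
Combining the parts gives (-2 27 V).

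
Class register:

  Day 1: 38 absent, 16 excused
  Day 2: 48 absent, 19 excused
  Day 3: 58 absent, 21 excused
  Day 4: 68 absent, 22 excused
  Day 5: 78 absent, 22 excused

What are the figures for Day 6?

Absent: 38, 48, 58, 68, 78 → 88 (+10 each step).
Excused: differences are 3, 2, 1, … (decreasing by 1 each time); 16, 19, 21, 22, 22 → 21.
So the next row is 88 absent, 21 excused.

88 absent, 21 excused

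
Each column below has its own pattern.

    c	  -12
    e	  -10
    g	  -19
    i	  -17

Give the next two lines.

Letter — letters move forward 2 places in the alphabet: c, e, g, i → k → m.
Second component goes -12, -10, -19, -17 → -26 → -24 (alternating steps +2, −9, +2, −9, …).
So the next two lines are k  -26 and m  -24.

k  -26; m  -24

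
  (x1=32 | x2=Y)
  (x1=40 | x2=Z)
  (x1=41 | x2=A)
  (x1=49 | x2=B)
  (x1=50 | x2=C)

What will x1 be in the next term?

58

X1: 32, 40, 41, 49, 50 → 58 (alternating steps +8, +1, +8, +1, …).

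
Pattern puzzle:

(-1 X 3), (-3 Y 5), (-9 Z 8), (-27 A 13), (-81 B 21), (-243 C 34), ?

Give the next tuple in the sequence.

First entry: ×3 each step; -1, -3, -9, -27, -81, -243 → -729.
For the letter, letters move forward 1 place in the alphabet, wrapping Z→A: X, Y, Z, A, B, C → D.
Third entry: each term is the sum of the two before it, so 3, 5, 8, 13, 21, 34 → 55.
So the next tuple is (-729 D 55).

(-729 D 55)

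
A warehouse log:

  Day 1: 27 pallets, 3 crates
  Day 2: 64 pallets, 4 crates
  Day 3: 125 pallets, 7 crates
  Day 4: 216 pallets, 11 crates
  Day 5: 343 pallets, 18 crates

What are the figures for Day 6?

Pallets goes 27, 64, 125, 216, 343 → 512 (perfect cubes: 3³, 4³, 5³, …).
Crates — each term is the sum of the two before it: 3, 4, 7, 11, 18 → 29.
So the next record is 512 pallets, 29 crates.

512 pallets, 29 crates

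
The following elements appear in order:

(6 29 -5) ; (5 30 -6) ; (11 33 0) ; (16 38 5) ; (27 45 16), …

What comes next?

(43 54 32)

First slot: each term is the sum of the two before it, so 6, 5, 11, 16, 27 → 43.
For the second slot, differences are 1, 3, 5, … (increasing by 2 each time): 29, 30, 33, 38, 45 → 54.
Third slot: -5, -6, 0, 5, 16 → 32 (always 11 less than the first slot).
Combining the parts gives (43 54 32).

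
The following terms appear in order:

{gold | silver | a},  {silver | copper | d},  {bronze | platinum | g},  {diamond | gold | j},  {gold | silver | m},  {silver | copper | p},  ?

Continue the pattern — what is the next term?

For the rank, repeats gold → silver → bronze → diamond: gold, silver, bronze, diamond, gold, silver → bronze.
Metal goes silver, copper, platinum, gold, silver, copper → platinum (repeats silver → copper → platinum → gold).
Letter goes a, d, g, j, m, p → s (letters move forward 3 places in the alphabet).
Putting it together: {bronze | platinum | s}.

{bronze | platinum | s}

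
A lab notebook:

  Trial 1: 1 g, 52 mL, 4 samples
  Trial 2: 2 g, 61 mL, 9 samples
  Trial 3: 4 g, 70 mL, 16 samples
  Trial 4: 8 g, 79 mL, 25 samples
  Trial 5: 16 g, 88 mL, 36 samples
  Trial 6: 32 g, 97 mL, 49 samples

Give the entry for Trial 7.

G: ×2 each step; 1, 2, 4, 8, 16, 32 → 64.
ML: +9 each step; 52, 61, 70, 79, 88, 97 → 106.
Samples — perfect squares: 2², 3², 4², …: 4, 9, 16, 25, 36, 49 → 64.
So the next line is 64 g, 106 mL, 64 samples.

64 g, 106 mL, 64 samples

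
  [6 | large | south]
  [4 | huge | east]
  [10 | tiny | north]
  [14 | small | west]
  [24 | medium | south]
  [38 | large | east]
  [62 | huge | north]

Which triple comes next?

[100 | tiny | west]

First coordinate goes 6, 4, 10, 14, 24, 38, 62 → 100 (each term is the sum of the two before it).
Size: large, huge, tiny, small, medium, large, huge → tiny (repeats large → huge → tiny → small → medium).
Direction goes south, east, north, west, south, east, north → west (repeats south → east → north → west).
Putting it together: [100 | tiny | west].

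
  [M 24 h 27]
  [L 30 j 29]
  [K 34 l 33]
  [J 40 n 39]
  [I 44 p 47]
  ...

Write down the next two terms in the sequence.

First letter: M, L, K, J, I → H → G (letters move back 1 place in the alphabet).
Second part: 24, 30, 34, 40, 44 → 50 → 54 (alternating steps +6, +4, +6, +4, …).
For the second letter, letters move forward 2 places in the alphabet: h, j, l, n, p → r → t.
Fourth part — differences are 2, 4, 6, … (increasing by 2 each time): 27, 29, 33, 39, 47 → 57 → 69.
Putting the parts together: [H 50 r 57] and then [G 54 t 69].

[H 50 r 57], [G 54 t 69]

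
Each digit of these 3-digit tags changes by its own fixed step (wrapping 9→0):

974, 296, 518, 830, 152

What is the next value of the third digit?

4

Third digit goes 4, 6, 8, 0, 2 → 4 (+2 each step, mod 10).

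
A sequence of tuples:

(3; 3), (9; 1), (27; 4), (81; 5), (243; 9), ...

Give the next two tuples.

(729; 14), (2187; 23)

For the first coordinate, ×3 each step: 3, 9, 27, 81, 243 → 729 → 2187.
For the second coordinate, each term is the sum of the two before it: 3, 1, 4, 5, 9 → 14 → 23.
Putting the parts together: (729; 14) and then (2187; 23).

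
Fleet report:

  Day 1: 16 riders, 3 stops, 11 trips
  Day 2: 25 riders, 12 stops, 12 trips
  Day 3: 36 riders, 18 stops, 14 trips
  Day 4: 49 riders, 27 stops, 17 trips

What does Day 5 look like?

Riders: perfect squares: 4², 5², 6², …; 16, 25, 36, 49 → 64.
Stops: alternating steps +9, +6, +9, +6, …, so 3, 12, 18, 27 → 33.
For the trips, differences are 1, 2, 3, … (increasing by 1 each time): 11, 12, 14, 17 → 21.
Putting it together: 64 riders, 33 stops, 21 trips.

64 riders, 33 stops, 21 trips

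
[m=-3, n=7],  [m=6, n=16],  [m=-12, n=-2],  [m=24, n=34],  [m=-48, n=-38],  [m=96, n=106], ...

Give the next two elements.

[m=-192, n=-182], [m=384, n=394]

For the m, ×(-2) each step: -3, 6, -12, 24, -48, 96 → -192 → 384.
N — always 10 more than the m: 7, 16, -2, 34, -38, 106 → -182 → 394.
So the next two elements are [m=-192, n=-182] and [m=384, n=394].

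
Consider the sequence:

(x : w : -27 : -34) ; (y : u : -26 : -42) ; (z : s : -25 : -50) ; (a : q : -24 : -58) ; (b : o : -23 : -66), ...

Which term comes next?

First letter — letters move forward 1 place in the alphabet, wrapping Z→A: x, y, z, a, b → c.
Second letter: letters move back 2 places in the alphabet; w, u, s, q, o → m.
Third part: +1 each step, so -27, -26, -25, -24, -23 → -22.
Fourth part: -34, -42, -50, -58, -66 → -74 (−8 each step).
Combining the parts gives (c : m : -22 : -74).

(c : m : -22 : -74)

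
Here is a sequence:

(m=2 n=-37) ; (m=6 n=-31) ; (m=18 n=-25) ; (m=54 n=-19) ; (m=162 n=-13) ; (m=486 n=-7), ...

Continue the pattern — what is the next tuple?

(m=1458 n=-1)

For the m, ×3 each step: 2, 6, 18, 54, 162, 486 → 1458.
N goes -37, -31, -25, -19, -13, -7 → -1 (+6 each step).
Putting it together: (m=1458 n=-1).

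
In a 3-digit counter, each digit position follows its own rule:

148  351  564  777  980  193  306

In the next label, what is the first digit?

First digit goes 1, 3, 5, 7, 9, 1, 3 → 5 (+2 each step, mod 10).

5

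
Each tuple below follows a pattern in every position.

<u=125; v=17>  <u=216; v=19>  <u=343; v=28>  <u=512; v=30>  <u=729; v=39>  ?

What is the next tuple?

<u=1000; v=41>

U: 125, 216, 343, 512, 729 → 1000 (perfect cubes: 5³, 6³, 7³, …).
V: 17, 19, 28, 30, 39 → 41 (alternating steps +2, +9, +2, +9, …).
So the next tuple is <u=1000; v=41>.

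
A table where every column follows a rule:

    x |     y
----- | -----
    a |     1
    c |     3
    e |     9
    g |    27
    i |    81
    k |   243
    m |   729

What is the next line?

o  2187

Column x: letters move forward 2 places in the alphabet, so a, c, e, g, i, k, m → o.
Column y: ×3 each step, so 1, 3, 9, 27, 81, 243, 729 → 2187.
So the next line is o  2187.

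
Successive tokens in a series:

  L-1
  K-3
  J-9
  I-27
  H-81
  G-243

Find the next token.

F-729

Letter: L, K, J, I, H, G → F (letters move back 1 place in the alphabet).
Second component — ×3 each step: 1, 3, 9, 27, 81, 243 → 729.
Combining the parts gives F-729.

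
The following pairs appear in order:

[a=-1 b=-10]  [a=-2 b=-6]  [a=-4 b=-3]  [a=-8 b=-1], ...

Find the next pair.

A: ×2 each step, so -1, -2, -4, -8 → -16.
B goes -10, -6, -3, -1 → 0 (differences are 4, 3, 2, … (decreasing by 1 each time)).
Combining the parts gives [a=-16 b=0].

[a=-16 b=0]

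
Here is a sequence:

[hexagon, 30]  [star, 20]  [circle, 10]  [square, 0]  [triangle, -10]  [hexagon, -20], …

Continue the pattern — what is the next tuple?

Shape: hexagon, star, circle, square, triangle, hexagon → star (repeats hexagon → star → circle → square → triangle).
Second value: −10 each step, so 30, 20, 10, 0, -10, -20 → -30.
So the next tuple is [star, -30].

[star, -30]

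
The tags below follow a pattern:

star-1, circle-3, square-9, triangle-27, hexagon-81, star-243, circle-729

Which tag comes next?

square-2187

Shape goes star, circle, square, triangle, hexagon, star, circle → square (repeats star → circle → square → triangle → hexagon).
Second component: ×3 each step, so 1, 3, 9, 27, 81, 243, 729 → 2187.
Combining the parts gives square-2187.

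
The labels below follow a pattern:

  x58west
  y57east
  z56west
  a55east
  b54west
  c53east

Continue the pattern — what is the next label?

d52west

Letter: x, y, z, a, b, c → d (letters move forward 1 place in the alphabet, wrapping Z→A).
For the second component, −1 each step: 58, 57, 56, 55, 54, 53 → 52.
Direction: alternates west ↔ east, so west, east, west, east, west, east → west.
Combining the parts gives d52west.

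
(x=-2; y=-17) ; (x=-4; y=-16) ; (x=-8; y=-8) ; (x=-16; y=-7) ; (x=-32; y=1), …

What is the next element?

For the x, ×2 each step: -2, -4, -8, -16, -32 → -64.
Y: alternating steps +1, +8, +1, +8, …; -17, -16, -8, -7, 1 → 2.
So the next element is (x=-64; y=2).

(x=-64; y=2)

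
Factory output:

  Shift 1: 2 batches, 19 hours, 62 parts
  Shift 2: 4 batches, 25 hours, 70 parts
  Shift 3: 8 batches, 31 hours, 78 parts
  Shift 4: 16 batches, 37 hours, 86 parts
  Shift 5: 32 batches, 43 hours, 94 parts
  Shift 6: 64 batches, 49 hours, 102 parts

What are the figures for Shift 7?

For the batches, ×2 each step: 2, 4, 8, 16, 32, 64 → 128.
Hours — +6 each step: 19, 25, 31, 37, 43, 49 → 55.
Parts — +8 each step: 62, 70, 78, 86, 94, 102 → 110.
So the next record is 128 batches, 55 hours, 110 parts.

128 batches, 55 hours, 110 parts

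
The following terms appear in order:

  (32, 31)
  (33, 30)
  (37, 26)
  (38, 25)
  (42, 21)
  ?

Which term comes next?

First entry: 32, 33, 37, 38, 42 → 43 (alternating steps +1, +4, +1, +4, …).
Second entry goes 31, 30, 26, 25, 21 → 20 (together with the first entry always sums to 63).
Combining the parts gives (43, 20).

(43, 20)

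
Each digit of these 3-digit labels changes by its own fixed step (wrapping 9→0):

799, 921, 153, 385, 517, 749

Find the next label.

971

First digit — +2 each step, mod 10: 7, 9, 1, 3, 5, 7 → 9.
Second digit: 9, 2, 5, 8, 1, 4 → 7 (+3 each step, mod 10).
Third digit goes 9, 1, 3, 5, 7, 9 → 1 (+2 each step, mod 10).
Putting it together: 971.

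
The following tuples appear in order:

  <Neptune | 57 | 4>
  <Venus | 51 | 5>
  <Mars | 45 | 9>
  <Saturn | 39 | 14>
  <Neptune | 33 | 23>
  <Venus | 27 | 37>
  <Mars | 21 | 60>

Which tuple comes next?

<Saturn | 15 | 97>

For the planet, repeats Neptune → Venus → Mars → Saturn: Neptune, Venus, Mars, Saturn, Neptune, Venus, Mars → Saturn.
Second slot: 57, 51, 45, 39, 33, 27, 21 → 15 (−6 each step).
For the third slot, each term is the sum of the two before it: 4, 5, 9, 14, 23, 37, 60 → 97.
So the next tuple is <Saturn | 15 | 97>.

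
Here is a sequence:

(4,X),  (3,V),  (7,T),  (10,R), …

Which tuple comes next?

(17,P)

First part: each term is the sum of the two before it, so 4, 3, 7, 10 → 17.
Letter goes X, V, T, R → P (letters move back 2 places in the alphabet).
Combining the parts gives (17,P).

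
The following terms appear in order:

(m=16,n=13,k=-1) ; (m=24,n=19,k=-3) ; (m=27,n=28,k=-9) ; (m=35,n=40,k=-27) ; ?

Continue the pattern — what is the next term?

(m=38,n=55,k=-81)

M goes 16, 24, 27, 35 → 38 (alternating steps +8, +3, +8, +3, …).
N: 13, 19, 28, 40 → 55 (differences are 6, 9, 12, … (increasing by 3 each time)).
K: ×3 each step; -1, -3, -9, -27 → -81.
Putting it together: (m=38,n=55,k=-81).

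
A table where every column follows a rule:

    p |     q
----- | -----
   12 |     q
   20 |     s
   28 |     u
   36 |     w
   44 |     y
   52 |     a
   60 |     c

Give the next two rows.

Column p — +8 each step: 12, 20, 28, 36, 44, 52, 60 → 68 → 76.
Column q — letters move forward 2 places in the alphabet, wrapping Z→A: q, s, u, w, y, a, c → e → g.
So the next two rows are 68  e and 76  g.

68  e; 76  g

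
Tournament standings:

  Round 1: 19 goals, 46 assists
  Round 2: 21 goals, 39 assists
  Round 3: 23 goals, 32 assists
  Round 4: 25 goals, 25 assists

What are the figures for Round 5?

Goals — +2 each step: 19, 21, 23, 25 → 27.
Assists: 46, 39, 32, 25 → 18 (−7 each step).
So the next row is 27 goals, 18 assists.

27 goals, 18 assists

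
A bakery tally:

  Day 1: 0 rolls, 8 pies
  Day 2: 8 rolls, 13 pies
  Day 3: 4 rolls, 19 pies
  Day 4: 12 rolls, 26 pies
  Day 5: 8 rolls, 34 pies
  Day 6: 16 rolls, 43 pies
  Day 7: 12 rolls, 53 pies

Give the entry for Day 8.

For the rolls, alternating steps +8, −4, +8, −4, …: 0, 8, 4, 12, 8, 16, 12 → 20.
Pies: differences are 5, 6, 7, … (increasing by 1 each time); 8, 13, 19, 26, 34, 43, 53 → 64.
So the next row is 20 rolls, 64 pies.

20 rolls, 64 pies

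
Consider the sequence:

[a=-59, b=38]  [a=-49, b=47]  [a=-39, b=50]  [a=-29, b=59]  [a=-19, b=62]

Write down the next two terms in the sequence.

A — +10 each step: -59, -49, -39, -29, -19 → -9 → 1.
B: alternating steps +9, +3, +9, +3, …; 38, 47, 50, 59, 62 → 71 → 74.
So the next two terms are [a=-9, b=71] and [a=1, b=74].

[a=-9, b=71], [a=1, b=74]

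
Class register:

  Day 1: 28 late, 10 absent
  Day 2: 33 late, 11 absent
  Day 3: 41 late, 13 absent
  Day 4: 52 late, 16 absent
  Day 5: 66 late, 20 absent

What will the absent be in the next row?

25

Absent goes 10, 11, 13, 16, 20 → 25 (differences are 1, 2, 3, … (increasing by 1 each time)).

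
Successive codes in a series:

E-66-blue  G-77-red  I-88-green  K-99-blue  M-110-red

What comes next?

O-121-green

Letter: E, G, I, K, M → O (letters move forward 2 places in the alphabet).
Second component — +11 each step: 66, 77, 88, 99, 110 → 121.
Colour: repeats blue → red → green; blue, red, green, blue, red → green.
Combining the parts gives O-121-green.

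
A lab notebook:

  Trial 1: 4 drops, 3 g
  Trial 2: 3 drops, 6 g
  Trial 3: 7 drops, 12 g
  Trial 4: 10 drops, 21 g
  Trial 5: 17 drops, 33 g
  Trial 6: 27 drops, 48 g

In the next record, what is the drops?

Drops goes 4, 3, 7, 10, 17, 27 → 44 (each term is the sum of the two before it).

44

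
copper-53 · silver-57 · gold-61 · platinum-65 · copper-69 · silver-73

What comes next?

Metal: copper, silver, gold, platinum, copper, silver → gold (repeats copper → silver → gold → platinum).
Second component: +4 each step; 53, 57, 61, 65, 69, 73 → 77.
So the next tag is gold-77.

gold-77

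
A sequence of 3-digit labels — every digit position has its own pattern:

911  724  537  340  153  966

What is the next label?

779

First digit: −2 each step, mod 10, so 9, 7, 5, 3, 1, 9 → 7.
Second digit goes 1, 2, 3, 4, 5, 6 → 7 (+1 each step, mod 10).
Third digit: +3 each step, mod 10, so 1, 4, 7, 0, 3, 6 → 9.
So the next label is 779.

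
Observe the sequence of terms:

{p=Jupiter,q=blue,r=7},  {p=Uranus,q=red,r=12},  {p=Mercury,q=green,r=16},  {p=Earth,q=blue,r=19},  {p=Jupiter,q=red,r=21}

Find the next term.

For the p, repeats Jupiter → Uranus → Mercury → Earth: Jupiter, Uranus, Mercury, Earth, Jupiter → Uranus.
Q: repeats blue → red → green, so blue, red, green, blue, red → green.
R: 7, 12, 16, 19, 21 → 22 (differences are 5, 4, 3, … (decreasing by 1 each time)).
Putting it together: {p=Uranus,q=green,r=22}.

{p=Uranus,q=green,r=22}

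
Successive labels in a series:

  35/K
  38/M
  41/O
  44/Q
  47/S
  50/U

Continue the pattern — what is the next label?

53/W

First component — +3 each step: 35, 38, 41, 44, 47, 50 → 53.
Letter — letters move forward 2 places in the alphabet: K, M, O, Q, S, U → W.
Combining the parts gives 53/W.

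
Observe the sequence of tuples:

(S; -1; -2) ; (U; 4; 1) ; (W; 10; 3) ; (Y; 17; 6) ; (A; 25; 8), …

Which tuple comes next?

Letter — letters move forward 2 places in the alphabet, wrapping Z→A: S, U, W, Y, A → C.
Second entry: differences are 5, 6, 7, … (increasing by 1 each time); -1, 4, 10, 17, 25 → 34.
Third entry — alternating steps +3, +2, +3, +2, …: -2, 1, 3, 6, 8 → 11.
Putting it together: (C; 34; 11).

(C; 34; 11)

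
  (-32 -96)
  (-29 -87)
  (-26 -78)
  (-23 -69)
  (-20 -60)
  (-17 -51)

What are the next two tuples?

First value: +3 each step; -32, -29, -26, -23, -20, -17 → -14 → -11.
Second value: always 3 × the first value, so -96, -87, -78, -69, -60, -51 → -42 → -33.
So the next two tuples are (-14 -42) and (-11 -33).

(-14 -42), (-11 -33)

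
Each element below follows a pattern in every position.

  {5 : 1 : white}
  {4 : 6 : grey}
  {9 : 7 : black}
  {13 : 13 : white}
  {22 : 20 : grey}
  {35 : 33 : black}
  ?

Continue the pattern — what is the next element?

{57 : 53 : white}

First value goes 5, 4, 9, 13, 22, 35 → 57 (each term is the sum of the two before it).
For the second value, each term is the sum of the two before it: 1, 6, 7, 13, 20, 33 → 53.
Shade goes white, grey, black, white, grey, black → white (repeats white → grey → black).
Putting it together: {57 : 53 : white}.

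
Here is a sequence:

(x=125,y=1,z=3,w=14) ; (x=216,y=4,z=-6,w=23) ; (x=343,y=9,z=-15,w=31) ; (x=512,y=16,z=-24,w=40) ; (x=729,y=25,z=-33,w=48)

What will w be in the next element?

57

W — alternating steps +9, +8, +9, +8, …: 14, 23, 31, 40, 48 → 57.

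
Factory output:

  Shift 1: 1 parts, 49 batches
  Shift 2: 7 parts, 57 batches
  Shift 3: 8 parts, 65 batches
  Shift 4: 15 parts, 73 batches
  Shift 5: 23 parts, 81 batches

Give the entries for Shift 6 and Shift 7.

Parts: 1, 7, 8, 15, 23 → 38 → 61 (each term is the sum of the two before it).
Batches: 49, 57, 65, 73, 81 → 89 → 97 (+8 each step).
Putting the parts together: 38 parts, 89 batches and then 61 parts, 97 batches.

38 parts, 89 batches; 61 parts, 97 batches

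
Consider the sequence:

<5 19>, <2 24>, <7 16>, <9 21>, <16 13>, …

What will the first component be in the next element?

25

First component — each term is the sum of the two before it: 5, 2, 7, 9, 16 → 25.
Second component — alternating steps +5, −8, +5, −8, …: 19, 24, 16, 21, 13 → 18.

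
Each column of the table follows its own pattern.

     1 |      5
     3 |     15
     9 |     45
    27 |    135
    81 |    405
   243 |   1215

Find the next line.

729  3645

First component: ×3 each step; 1, 3, 9, 27, 81, 243 → 729.
For the second component, ×3 each step: 5, 15, 45, 135, 405, 1215 → 3645.
So the next line is 729  3645.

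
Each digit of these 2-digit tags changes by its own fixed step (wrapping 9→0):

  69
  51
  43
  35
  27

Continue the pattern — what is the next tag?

First digit goes 6, 5, 4, 3, 2 → 1 (−1 each step, mod 10).
For the second digit, +2 each step, mod 10: 9, 1, 3, 5, 7 → 9.
Putting it together: 19.

19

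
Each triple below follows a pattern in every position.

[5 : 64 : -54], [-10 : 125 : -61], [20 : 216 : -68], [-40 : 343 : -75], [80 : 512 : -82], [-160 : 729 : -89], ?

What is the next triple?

[320 : 1000 : -96]

First component: 5, -10, 20, -40, 80, -160 → 320 (×(-2) each step).
Second component goes 64, 125, 216, 343, 512, 729 → 1000 (perfect cubes: 4³, 5³, 6³, …).
Third component goes -54, -61, -68, -75, -82, -89 → -96 (−7 each step).
Combining the parts gives [320 : 1000 : -96].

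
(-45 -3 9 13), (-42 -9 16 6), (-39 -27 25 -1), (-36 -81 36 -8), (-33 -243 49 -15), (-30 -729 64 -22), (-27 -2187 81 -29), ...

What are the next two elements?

First component: +3 each step; -45, -42, -39, -36, -33, -30, -27 → -24 → -21.
For the second component, ×3 each step: -3, -9, -27, -81, -243, -729, -2187 → -6561 → -19683.
Third component goes 9, 16, 25, 36, 49, 64, 81 → 100 → 121 (perfect squares: 3², 4², 5², …).
Fourth component: −7 each step, so 13, 6, -1, -8, -15, -22, -29 → -36 → -43.
Putting the parts together: (-24 -6561 100 -36) and then (-21 -19683 121 -43).

(-24 -6561 100 -36), (-21 -19683 121 -43)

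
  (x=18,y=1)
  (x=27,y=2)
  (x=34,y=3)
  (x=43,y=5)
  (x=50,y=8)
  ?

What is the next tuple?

X goes 18, 27, 34, 43, 50 → 59 (alternating steps +9, +7, +9, +7, …).
Y: each term is the sum of the two before it; 1, 2, 3, 5, 8 → 13.
So the next tuple is (x=59,y=13).

(x=59,y=13)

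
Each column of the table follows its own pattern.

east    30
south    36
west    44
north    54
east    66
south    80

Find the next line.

west  96

Direction — repeats east → south → west → north: east, south, west, north, east, south → west.
Second component — differences are 6, 8, 10, … (increasing by 2 each time): 30, 36, 44, 54, 66, 80 → 96.
So the next line is west  96.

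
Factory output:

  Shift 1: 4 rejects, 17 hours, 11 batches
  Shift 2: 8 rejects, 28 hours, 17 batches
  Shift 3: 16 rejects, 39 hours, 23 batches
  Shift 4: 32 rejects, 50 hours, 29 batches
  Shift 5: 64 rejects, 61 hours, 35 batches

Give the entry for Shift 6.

128 rejects, 72 hours, 41 batches

Rejects — ×2 each step: 4, 8, 16, 32, 64 → 128.
Hours: +11 each step, so 17, 28, 39, 50, 61 → 72.
Batches goes 11, 17, 23, 29, 35 → 41 (+6 each step).
Putting it together: 128 rejects, 72 hours, 41 batches.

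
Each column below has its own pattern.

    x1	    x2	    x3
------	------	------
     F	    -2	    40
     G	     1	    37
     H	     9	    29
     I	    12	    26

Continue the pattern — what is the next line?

J  20  18

Column x1 — letters move forward 1 place in the alphabet: F, G, H, I → J.
Column x2 — alternating steps +3, +8, +3, +8, …: -2, 1, 9, 12 → 20.
Column x3: together with the column x2 always sums to 38, so 40, 37, 29, 26 → 18.
So the next line is J  20  18.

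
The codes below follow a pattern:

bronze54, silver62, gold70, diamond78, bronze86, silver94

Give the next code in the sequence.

Rank goes bronze, silver, gold, diamond, bronze, silver → gold (repeats bronze → silver → gold → diamond).
Second component: +8 each step, so 54, 62, 70, 78, 86, 94 → 102.
Combining the parts gives gold102.

gold102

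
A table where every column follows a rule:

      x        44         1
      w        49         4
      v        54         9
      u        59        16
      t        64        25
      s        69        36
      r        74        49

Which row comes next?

q  79  64

Letter: x, w, v, u, t, s, r → q (letters move back 1 place in the alphabet).
Second component: +5 each step, so 44, 49, 54, 59, 64, 69, 74 → 79.
Third component: perfect squares: 1², 2², 3², …; 1, 4, 9, 16, 25, 36, 49 → 64.
Putting it together: q  79  64.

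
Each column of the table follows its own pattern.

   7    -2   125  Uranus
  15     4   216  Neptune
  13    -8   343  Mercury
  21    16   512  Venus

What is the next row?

19  -32  729  Earth

First component: 7, 15, 13, 21 → 19 (alternating steps +8, −2, +8, −2, …).
Second component — ×(-2) each step: -2, 4, -8, 16 → -32.
Third component — perfect cubes: 5³, 6³, 7³, …: 125, 216, 343, 512 → 729.
Planet: runs through the planets Mercury→Neptune; Uranus, Neptune, Mercury, Venus → Earth.
Combining the parts gives 19  -32  729  Earth.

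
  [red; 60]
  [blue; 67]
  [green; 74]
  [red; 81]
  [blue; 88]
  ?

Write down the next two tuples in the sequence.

For the colour, repeats red → blue → green: red, blue, green, red, blue → green → red.
For the second coordinate, +7 each step: 60, 67, 74, 81, 88 → 95 → 102.
Putting the parts together: [green; 95] and then [red; 102].

[green; 95], [red; 102]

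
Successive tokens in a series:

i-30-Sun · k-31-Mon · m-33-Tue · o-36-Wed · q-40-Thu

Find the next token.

s-45-Fri

Letter — letters move forward 2 places in the alphabet: i, k, m, o, q → s.
Second component: differences are 1, 2, 3, … (increasing by 1 each time); 30, 31, 33, 36, 40 → 45.
Day — runs through the weekdays Mon→Sun: Sun, Mon, Tue, Wed, Thu → Fri.
So the next token is s-45-Fri.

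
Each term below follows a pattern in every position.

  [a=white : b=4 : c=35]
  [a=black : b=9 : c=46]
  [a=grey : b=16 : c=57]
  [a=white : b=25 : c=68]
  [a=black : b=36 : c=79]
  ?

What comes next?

A goes white, black, grey, white, black → grey (repeats white → black → grey).
B — perfect squares: 2², 3², 4², …: 4, 9, 16, 25, 36 → 49.
C: +11 each step; 35, 46, 57, 68, 79 → 90.
Combining the parts gives [a=grey : b=49 : c=90].

[a=grey : b=49 : c=90]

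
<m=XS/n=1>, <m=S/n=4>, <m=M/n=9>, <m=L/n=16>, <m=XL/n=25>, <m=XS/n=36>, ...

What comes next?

<m=S/n=49>

For the m, repeats XS → S → M → L → XL: XS, S, M, L, XL, XS → S.
N: perfect squares: 1², 2², 3², …, so 1, 4, 9, 16, 25, 36 → 49.
So the next element is <m=S/n=49>.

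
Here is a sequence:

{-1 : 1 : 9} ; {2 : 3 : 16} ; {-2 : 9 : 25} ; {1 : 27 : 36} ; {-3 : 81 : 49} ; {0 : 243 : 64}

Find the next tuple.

{-4 : 729 : 81}

First entry: -1, 2, -2, 1, -3, 0 → -4 (alternating steps +3, −4, +3, −4, …).
Second entry: ×3 each step, so 1, 3, 9, 27, 81, 243 → 729.
For the third entry, perfect squares: 3², 4², 5², …: 9, 16, 25, 36, 49, 64 → 81.
So the next tuple is {-4 : 729 : 81}.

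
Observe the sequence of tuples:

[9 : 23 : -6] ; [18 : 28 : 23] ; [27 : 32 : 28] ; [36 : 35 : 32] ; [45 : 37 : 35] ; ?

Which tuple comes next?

First entry — +9 each step: 9, 18, 27, 36, 45 → 54.
Second entry: differences are 5, 4, 3, … (decreasing by 1 each time), so 23, 28, 32, 35, 37 → 38.
Third entry — always the previous value of the second entry: -6, 23, 28, 32, 35 → 37.
So the next tuple is [54 : 38 : 37].

[54 : 38 : 37]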